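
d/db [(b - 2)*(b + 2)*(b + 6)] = 3*b^2 + 12*b - 4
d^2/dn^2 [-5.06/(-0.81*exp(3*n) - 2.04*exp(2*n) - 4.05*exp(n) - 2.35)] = (5.06*(2.43*exp(2*n) + 4.08*exp(n) + 4.05)*(4.86*exp(2*n) + 8.16*exp(n) + 8.1)*exp(n) - (36.8874*exp(2*n) + 41.2896*exp(n) + 20.493)*(0.81*exp(3*n) + 2.04*exp(2*n) + 4.05*exp(n) + 2.35))*exp(n)/(0.81*exp(3*n) + 2.04*exp(2*n) + 4.05*exp(n) + 2.35)^3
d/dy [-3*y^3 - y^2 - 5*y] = -9*y^2 - 2*y - 5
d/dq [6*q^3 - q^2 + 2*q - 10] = 18*q^2 - 2*q + 2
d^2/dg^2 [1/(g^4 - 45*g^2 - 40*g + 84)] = 2*(3*(15 - 2*g^2)*(g^4 - 45*g^2 - 40*g + 84) + 4*(-2*g^3 + 45*g + 20)^2)/(g^4 - 45*g^2 - 40*g + 84)^3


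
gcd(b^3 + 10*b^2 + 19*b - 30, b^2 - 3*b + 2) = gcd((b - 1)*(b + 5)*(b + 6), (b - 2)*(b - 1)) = b - 1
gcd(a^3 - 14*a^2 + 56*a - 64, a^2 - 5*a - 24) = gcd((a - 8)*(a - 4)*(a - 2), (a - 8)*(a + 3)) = a - 8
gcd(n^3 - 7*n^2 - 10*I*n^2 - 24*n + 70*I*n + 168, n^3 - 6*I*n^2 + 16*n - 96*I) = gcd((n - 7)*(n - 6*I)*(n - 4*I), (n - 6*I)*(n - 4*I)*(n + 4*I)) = n^2 - 10*I*n - 24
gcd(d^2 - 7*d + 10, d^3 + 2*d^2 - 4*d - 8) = d - 2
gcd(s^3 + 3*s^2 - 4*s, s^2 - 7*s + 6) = s - 1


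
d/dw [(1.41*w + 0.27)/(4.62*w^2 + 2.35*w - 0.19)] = (6.5142*w^2 + 3.3135*w - (1.41*w + 0.27)*(9.24*w + 2.35) - 0.2679)/(4.62*w^2 + 2.35*w - 0.19)^2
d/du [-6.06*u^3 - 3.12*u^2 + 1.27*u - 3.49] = -18.18*u^2 - 6.24*u + 1.27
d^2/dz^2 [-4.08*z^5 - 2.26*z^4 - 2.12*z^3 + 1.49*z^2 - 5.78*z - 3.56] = -81.6*z^3 - 27.12*z^2 - 12.72*z + 2.98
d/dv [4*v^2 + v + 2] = 8*v + 1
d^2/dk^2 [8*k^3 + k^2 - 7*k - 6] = 48*k + 2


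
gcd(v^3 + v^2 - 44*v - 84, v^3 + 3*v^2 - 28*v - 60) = v^2 + 8*v + 12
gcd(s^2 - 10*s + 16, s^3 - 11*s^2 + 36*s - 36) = s - 2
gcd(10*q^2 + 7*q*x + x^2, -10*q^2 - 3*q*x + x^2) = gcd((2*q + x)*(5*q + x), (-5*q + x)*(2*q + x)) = 2*q + x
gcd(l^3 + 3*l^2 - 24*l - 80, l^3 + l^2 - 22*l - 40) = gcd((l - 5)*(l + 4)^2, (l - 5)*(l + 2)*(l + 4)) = l^2 - l - 20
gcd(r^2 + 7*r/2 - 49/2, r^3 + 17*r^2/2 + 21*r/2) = r + 7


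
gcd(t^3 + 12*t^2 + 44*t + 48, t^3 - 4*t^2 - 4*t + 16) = t + 2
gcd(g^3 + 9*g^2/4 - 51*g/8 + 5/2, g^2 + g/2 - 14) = g + 4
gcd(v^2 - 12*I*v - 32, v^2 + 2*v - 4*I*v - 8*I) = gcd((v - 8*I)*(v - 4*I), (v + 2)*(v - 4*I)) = v - 4*I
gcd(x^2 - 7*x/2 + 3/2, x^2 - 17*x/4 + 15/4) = x - 3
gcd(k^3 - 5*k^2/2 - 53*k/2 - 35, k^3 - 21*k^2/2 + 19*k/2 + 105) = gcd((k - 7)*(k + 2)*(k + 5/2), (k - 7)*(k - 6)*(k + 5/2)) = k^2 - 9*k/2 - 35/2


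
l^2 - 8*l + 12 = (l - 6)*(l - 2)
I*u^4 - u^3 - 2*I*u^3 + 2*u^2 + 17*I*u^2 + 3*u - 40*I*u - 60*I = (u - 3)*(u - 4*I)*(u + 5*I)*(I*u + I)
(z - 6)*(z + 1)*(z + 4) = z^3 - z^2 - 26*z - 24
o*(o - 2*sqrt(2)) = o^2 - 2*sqrt(2)*o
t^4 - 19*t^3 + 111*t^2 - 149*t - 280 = (t - 8)*(t - 7)*(t - 5)*(t + 1)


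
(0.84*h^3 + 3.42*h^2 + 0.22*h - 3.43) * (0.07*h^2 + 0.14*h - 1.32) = 0.0588*h^5 + 0.357*h^4 - 0.6146*h^3 - 4.7237*h^2 - 0.7706*h + 4.5276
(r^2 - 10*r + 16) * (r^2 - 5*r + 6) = r^4 - 15*r^3 + 72*r^2 - 140*r + 96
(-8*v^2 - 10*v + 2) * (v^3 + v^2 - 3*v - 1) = -8*v^5 - 18*v^4 + 16*v^3 + 40*v^2 + 4*v - 2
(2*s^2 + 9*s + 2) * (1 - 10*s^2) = -20*s^4 - 90*s^3 - 18*s^2 + 9*s + 2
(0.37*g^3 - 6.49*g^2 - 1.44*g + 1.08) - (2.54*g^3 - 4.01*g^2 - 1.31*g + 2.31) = -2.17*g^3 - 2.48*g^2 - 0.13*g - 1.23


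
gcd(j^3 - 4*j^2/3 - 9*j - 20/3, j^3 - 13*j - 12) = j^2 - 3*j - 4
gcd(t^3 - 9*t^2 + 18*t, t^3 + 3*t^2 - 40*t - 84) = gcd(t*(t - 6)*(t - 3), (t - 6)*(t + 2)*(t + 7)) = t - 6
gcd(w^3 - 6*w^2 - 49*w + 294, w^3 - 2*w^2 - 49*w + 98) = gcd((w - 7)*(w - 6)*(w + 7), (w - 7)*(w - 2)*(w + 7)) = w^2 - 49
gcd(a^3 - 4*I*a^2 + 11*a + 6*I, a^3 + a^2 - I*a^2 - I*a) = 1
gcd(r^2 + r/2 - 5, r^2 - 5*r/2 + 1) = r - 2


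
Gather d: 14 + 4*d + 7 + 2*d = 6*d + 21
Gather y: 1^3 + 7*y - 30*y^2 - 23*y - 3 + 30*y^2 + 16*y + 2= 0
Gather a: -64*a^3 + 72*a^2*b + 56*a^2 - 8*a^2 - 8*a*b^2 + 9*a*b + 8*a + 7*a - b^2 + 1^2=-64*a^3 + a^2*(72*b + 48) + a*(-8*b^2 + 9*b + 15) - b^2 + 1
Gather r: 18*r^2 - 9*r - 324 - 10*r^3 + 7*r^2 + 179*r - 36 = -10*r^3 + 25*r^2 + 170*r - 360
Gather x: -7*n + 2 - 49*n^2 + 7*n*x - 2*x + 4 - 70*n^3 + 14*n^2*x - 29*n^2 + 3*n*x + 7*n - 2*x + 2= -70*n^3 - 78*n^2 + x*(14*n^2 + 10*n - 4) + 8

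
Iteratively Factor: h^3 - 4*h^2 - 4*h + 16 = (h - 2)*(h^2 - 2*h - 8) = (h - 2)*(h + 2)*(h - 4)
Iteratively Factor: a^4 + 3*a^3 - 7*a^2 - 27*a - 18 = (a - 3)*(a^3 + 6*a^2 + 11*a + 6) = (a - 3)*(a + 1)*(a^2 + 5*a + 6) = (a - 3)*(a + 1)*(a + 3)*(a + 2)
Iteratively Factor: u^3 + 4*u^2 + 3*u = (u)*(u^2 + 4*u + 3) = u*(u + 1)*(u + 3)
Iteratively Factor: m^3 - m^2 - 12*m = (m)*(m^2 - m - 12) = m*(m + 3)*(m - 4)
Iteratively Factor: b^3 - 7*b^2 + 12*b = (b)*(b^2 - 7*b + 12) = b*(b - 3)*(b - 4)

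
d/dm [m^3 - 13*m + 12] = 3*m^2 - 13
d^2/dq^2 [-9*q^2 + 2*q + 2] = -18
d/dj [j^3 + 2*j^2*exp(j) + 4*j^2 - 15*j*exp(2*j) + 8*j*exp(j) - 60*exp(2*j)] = 2*j^2*exp(j) + 3*j^2 - 30*j*exp(2*j) + 12*j*exp(j) + 8*j - 135*exp(2*j) + 8*exp(j)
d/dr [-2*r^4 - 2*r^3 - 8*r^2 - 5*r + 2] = -8*r^3 - 6*r^2 - 16*r - 5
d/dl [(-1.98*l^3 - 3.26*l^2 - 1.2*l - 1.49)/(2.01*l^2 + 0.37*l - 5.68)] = (-3.9798*l^4 - 1.4652*l^3 + 34.945*l^2 + 43.0234*l + 7.3673)/(4.0401*l^4 + 1.4874*l^3 - 22.6967*l^2 - 4.2032*l + 32.2624)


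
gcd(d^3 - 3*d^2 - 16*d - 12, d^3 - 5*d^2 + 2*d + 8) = d + 1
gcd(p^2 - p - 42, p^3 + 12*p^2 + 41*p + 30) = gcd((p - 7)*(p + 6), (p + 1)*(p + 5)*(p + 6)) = p + 6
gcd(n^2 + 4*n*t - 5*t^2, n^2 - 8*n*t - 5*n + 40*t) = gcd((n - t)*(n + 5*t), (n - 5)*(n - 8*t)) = 1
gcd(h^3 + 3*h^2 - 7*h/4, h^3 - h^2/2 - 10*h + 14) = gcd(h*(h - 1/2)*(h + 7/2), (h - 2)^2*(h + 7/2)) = h + 7/2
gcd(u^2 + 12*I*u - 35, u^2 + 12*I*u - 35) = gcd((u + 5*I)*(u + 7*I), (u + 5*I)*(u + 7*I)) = u^2 + 12*I*u - 35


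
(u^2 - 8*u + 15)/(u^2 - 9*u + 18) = (u - 5)/(u - 6)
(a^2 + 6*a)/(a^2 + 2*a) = (a + 6)/(a + 2)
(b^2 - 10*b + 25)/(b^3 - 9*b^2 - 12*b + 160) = (b - 5)/(b^2 - 4*b - 32)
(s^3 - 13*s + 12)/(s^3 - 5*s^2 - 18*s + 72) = (s - 1)/(s - 6)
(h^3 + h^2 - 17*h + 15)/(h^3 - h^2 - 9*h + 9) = (h + 5)/(h + 3)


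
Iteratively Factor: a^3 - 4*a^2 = (a)*(a^2 - 4*a) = a^2*(a - 4)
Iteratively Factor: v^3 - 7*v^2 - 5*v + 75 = (v - 5)*(v^2 - 2*v - 15) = (v - 5)^2*(v + 3)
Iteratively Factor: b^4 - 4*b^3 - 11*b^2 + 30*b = (b)*(b^3 - 4*b^2 - 11*b + 30) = b*(b - 5)*(b^2 + b - 6) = b*(b - 5)*(b - 2)*(b + 3)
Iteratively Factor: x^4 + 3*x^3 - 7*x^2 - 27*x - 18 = (x + 2)*(x^3 + x^2 - 9*x - 9) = (x - 3)*(x + 2)*(x^2 + 4*x + 3) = (x - 3)*(x + 2)*(x + 3)*(x + 1)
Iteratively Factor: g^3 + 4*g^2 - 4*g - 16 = (g + 4)*(g^2 - 4) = (g - 2)*(g + 4)*(g + 2)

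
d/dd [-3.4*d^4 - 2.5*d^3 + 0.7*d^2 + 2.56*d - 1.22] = -13.6*d^3 - 7.5*d^2 + 1.4*d + 2.56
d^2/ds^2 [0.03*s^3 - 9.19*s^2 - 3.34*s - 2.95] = 0.18*s - 18.38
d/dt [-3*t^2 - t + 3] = -6*t - 1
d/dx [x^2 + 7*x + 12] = 2*x + 7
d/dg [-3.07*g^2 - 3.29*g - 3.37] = -6.14*g - 3.29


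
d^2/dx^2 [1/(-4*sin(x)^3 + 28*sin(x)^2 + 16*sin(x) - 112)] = (9*sin(x)^6 - 77*sin(x)^5 + 176*sin(x)^4 - 56*sin(x)^3 + 530*sin(x)^2 + 112*sin(x) - 424)/(4*(sin(x)^3 - 7*sin(x)^2 - 4*sin(x) + 28)^3)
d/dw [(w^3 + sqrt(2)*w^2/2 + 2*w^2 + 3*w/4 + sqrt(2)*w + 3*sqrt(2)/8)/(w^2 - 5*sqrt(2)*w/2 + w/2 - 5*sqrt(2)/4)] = (2*w^2 - 10*sqrt(2)*w - 9*sqrt(2) - 5)/(2*w^2 - 10*sqrt(2)*w + 25)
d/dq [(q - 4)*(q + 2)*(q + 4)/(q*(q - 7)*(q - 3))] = 2*(-6*q^4 + 37*q^3 - 11*q^2 - 320*q + 336)/(q^2*(q^4 - 20*q^3 + 142*q^2 - 420*q + 441))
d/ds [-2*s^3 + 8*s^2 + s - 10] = -6*s^2 + 16*s + 1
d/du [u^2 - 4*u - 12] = 2*u - 4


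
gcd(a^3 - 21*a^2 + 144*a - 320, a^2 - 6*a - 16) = a - 8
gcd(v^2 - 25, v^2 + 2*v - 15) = v + 5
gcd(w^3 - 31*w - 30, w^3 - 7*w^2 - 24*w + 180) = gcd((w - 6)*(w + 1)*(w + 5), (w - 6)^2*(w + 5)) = w^2 - w - 30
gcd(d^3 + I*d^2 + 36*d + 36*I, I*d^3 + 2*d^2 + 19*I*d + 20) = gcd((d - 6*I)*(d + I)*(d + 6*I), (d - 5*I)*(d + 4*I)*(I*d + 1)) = 1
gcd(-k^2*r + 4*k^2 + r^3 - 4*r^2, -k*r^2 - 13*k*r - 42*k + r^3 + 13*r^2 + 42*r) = -k + r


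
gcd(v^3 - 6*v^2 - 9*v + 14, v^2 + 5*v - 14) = 1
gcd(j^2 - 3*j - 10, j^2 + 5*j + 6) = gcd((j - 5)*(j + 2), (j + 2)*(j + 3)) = j + 2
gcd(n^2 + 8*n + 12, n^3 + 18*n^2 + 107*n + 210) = n + 6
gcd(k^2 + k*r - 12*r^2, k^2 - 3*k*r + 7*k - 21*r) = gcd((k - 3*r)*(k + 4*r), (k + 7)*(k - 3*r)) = -k + 3*r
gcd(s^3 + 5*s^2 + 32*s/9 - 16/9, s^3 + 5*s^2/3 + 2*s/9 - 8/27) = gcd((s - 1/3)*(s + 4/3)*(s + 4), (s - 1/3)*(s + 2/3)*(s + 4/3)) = s^2 + s - 4/9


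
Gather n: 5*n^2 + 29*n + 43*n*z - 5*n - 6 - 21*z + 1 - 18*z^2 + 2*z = 5*n^2 + n*(43*z + 24) - 18*z^2 - 19*z - 5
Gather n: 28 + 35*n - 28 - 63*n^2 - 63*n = -63*n^2 - 28*n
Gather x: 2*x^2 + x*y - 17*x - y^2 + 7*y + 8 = 2*x^2 + x*(y - 17) - y^2 + 7*y + 8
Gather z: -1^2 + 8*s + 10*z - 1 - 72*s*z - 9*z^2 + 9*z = 8*s - 9*z^2 + z*(19 - 72*s) - 2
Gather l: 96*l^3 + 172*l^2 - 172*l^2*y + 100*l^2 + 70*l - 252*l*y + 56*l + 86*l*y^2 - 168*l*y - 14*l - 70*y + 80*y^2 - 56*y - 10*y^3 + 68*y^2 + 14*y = 96*l^3 + l^2*(272 - 172*y) + l*(86*y^2 - 420*y + 112) - 10*y^3 + 148*y^2 - 112*y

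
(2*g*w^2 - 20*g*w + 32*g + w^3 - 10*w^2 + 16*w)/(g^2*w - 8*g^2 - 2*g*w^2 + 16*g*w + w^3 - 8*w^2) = (2*g*w - 4*g + w^2 - 2*w)/(g^2 - 2*g*w + w^2)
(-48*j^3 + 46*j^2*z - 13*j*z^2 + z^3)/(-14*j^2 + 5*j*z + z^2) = (24*j^2 - 11*j*z + z^2)/(7*j + z)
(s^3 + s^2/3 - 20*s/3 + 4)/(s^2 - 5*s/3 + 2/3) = (s^2 + s - 6)/(s - 1)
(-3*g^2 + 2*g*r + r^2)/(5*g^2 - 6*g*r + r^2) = (3*g + r)/(-5*g + r)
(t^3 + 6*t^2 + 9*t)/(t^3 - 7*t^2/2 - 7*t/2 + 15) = 2*t*(t^2 + 6*t + 9)/(2*t^3 - 7*t^2 - 7*t + 30)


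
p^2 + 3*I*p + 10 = (p - 2*I)*(p + 5*I)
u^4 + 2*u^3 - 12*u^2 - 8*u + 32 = (u - 2)^2*(u + 2)*(u + 4)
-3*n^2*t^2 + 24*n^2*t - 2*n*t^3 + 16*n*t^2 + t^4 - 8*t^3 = t*(-3*n + t)*(n + t)*(t - 8)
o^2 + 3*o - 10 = (o - 2)*(o + 5)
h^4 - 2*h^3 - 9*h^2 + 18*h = h*(h - 3)*(h - 2)*(h + 3)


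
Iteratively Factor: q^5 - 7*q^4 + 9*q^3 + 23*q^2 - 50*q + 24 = (q + 2)*(q^4 - 9*q^3 + 27*q^2 - 31*q + 12) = (q - 4)*(q + 2)*(q^3 - 5*q^2 + 7*q - 3) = (q - 4)*(q - 3)*(q + 2)*(q^2 - 2*q + 1) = (q - 4)*(q - 3)*(q - 1)*(q + 2)*(q - 1)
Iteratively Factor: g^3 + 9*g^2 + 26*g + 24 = (g + 3)*(g^2 + 6*g + 8) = (g + 2)*(g + 3)*(g + 4)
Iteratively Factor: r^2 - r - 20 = (r + 4)*(r - 5)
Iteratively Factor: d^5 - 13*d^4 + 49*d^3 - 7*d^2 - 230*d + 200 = (d - 5)*(d^4 - 8*d^3 + 9*d^2 + 38*d - 40) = (d - 5)*(d - 1)*(d^3 - 7*d^2 + 2*d + 40) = (d - 5)^2*(d - 1)*(d^2 - 2*d - 8) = (d - 5)^2*(d - 1)*(d + 2)*(d - 4)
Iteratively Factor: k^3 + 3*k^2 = (k)*(k^2 + 3*k) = k^2*(k + 3)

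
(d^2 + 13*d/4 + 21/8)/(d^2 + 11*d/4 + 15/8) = (4*d + 7)/(4*d + 5)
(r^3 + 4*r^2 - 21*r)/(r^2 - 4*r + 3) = r*(r + 7)/(r - 1)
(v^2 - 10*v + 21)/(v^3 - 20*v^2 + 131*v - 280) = (v - 3)/(v^2 - 13*v + 40)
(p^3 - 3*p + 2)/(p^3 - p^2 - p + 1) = (p + 2)/(p + 1)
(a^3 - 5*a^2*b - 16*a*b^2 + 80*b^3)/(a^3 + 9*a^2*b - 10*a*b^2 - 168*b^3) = (a^2 - a*b - 20*b^2)/(a^2 + 13*a*b + 42*b^2)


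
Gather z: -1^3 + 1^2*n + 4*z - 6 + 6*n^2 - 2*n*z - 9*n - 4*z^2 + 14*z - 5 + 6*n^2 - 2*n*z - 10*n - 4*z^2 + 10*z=12*n^2 - 18*n - 8*z^2 + z*(28 - 4*n) - 12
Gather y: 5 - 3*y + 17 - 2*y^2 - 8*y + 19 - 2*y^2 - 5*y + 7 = -4*y^2 - 16*y + 48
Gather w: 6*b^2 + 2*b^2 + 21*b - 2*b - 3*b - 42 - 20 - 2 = 8*b^2 + 16*b - 64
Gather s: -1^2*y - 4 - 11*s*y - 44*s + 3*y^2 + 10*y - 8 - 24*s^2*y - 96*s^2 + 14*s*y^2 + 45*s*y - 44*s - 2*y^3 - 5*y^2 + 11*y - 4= s^2*(-24*y - 96) + s*(14*y^2 + 34*y - 88) - 2*y^3 - 2*y^2 + 20*y - 16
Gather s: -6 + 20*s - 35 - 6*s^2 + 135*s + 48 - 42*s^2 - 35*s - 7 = -48*s^2 + 120*s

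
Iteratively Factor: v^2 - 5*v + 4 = (v - 4)*(v - 1)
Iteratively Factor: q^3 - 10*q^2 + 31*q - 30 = (q - 3)*(q^2 - 7*q + 10) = (q - 3)*(q - 2)*(q - 5)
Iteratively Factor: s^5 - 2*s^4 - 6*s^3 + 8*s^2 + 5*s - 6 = (s - 3)*(s^4 + s^3 - 3*s^2 - s + 2) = (s - 3)*(s - 1)*(s^3 + 2*s^2 - s - 2) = (s - 3)*(s - 1)*(s + 1)*(s^2 + s - 2) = (s - 3)*(s - 1)^2*(s + 1)*(s + 2)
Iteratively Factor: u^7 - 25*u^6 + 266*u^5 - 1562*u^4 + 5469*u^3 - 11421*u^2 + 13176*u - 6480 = (u - 4)*(u^6 - 21*u^5 + 182*u^4 - 834*u^3 + 2133*u^2 - 2889*u + 1620) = (u - 5)*(u - 4)*(u^5 - 16*u^4 + 102*u^3 - 324*u^2 + 513*u - 324) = (u - 5)*(u - 4)*(u - 3)*(u^4 - 13*u^3 + 63*u^2 - 135*u + 108) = (u - 5)*(u - 4)^2*(u - 3)*(u^3 - 9*u^2 + 27*u - 27) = (u - 5)*(u - 4)^2*(u - 3)^2*(u^2 - 6*u + 9) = (u - 5)*(u - 4)^2*(u - 3)^3*(u - 3)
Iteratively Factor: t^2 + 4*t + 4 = (t + 2)*(t + 2)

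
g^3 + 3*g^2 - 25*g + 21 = (g - 3)*(g - 1)*(g + 7)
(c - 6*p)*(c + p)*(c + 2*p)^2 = c^4 - c^3*p - 22*c^2*p^2 - 44*c*p^3 - 24*p^4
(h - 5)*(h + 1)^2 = h^3 - 3*h^2 - 9*h - 5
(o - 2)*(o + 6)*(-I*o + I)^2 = -o^4 - 2*o^3 + 19*o^2 - 28*o + 12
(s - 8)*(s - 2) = s^2 - 10*s + 16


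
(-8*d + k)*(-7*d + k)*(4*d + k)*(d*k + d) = 224*d^4*k + 224*d^4 - 4*d^3*k^2 - 4*d^3*k - 11*d^2*k^3 - 11*d^2*k^2 + d*k^4 + d*k^3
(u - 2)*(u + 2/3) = u^2 - 4*u/3 - 4/3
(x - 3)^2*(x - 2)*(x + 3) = x^4 - 5*x^3 - 3*x^2 + 45*x - 54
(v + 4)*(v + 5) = v^2 + 9*v + 20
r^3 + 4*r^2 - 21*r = r*(r - 3)*(r + 7)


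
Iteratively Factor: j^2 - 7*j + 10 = (j - 2)*(j - 5)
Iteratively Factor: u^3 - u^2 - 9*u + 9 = (u - 1)*(u^2 - 9) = (u - 1)*(u + 3)*(u - 3)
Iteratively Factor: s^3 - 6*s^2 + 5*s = (s - 1)*(s^2 - 5*s) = (s - 5)*(s - 1)*(s)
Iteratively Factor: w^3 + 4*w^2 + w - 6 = (w + 3)*(w^2 + w - 2) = (w - 1)*(w + 3)*(w + 2)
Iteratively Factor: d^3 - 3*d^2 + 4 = (d - 2)*(d^2 - d - 2) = (d - 2)^2*(d + 1)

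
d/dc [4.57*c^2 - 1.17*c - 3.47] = 9.14*c - 1.17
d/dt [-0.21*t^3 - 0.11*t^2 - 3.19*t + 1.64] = -0.63*t^2 - 0.22*t - 3.19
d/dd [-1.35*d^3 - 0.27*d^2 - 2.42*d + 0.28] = -4.05*d^2 - 0.54*d - 2.42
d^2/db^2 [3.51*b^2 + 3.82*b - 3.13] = 7.02000000000000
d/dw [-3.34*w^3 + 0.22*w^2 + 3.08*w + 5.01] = -10.02*w^2 + 0.44*w + 3.08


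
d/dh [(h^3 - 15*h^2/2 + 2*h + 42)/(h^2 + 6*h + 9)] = (h^3 + 9*h^2 - 47*h - 78)/(h^3 + 9*h^2 + 27*h + 27)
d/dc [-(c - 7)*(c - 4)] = 11 - 2*c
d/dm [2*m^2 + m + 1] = 4*m + 1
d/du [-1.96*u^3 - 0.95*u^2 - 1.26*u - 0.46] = -5.88*u^2 - 1.9*u - 1.26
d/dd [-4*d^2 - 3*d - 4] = -8*d - 3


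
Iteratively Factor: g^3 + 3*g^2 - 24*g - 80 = (g - 5)*(g^2 + 8*g + 16) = (g - 5)*(g + 4)*(g + 4)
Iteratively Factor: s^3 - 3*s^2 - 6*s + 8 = (s - 4)*(s^2 + s - 2) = (s - 4)*(s - 1)*(s + 2)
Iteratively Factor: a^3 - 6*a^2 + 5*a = (a - 5)*(a^2 - a) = a*(a - 5)*(a - 1)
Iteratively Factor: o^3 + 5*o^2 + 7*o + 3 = (o + 1)*(o^2 + 4*o + 3) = (o + 1)*(o + 3)*(o + 1)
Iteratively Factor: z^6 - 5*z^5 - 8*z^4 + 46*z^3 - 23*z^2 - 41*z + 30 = (z - 1)*(z^5 - 4*z^4 - 12*z^3 + 34*z^2 + 11*z - 30) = (z - 1)*(z + 3)*(z^4 - 7*z^3 + 9*z^2 + 7*z - 10) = (z - 1)*(z + 1)*(z + 3)*(z^3 - 8*z^2 + 17*z - 10) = (z - 2)*(z - 1)*(z + 1)*(z + 3)*(z^2 - 6*z + 5) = (z - 5)*(z - 2)*(z - 1)*(z + 1)*(z + 3)*(z - 1)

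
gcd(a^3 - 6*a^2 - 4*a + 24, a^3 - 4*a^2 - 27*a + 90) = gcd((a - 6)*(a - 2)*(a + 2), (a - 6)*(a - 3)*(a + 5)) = a - 6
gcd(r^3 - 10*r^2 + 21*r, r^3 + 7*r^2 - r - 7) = 1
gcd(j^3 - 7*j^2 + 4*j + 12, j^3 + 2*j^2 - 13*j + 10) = j - 2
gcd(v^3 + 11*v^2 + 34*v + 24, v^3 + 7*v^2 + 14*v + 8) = v^2 + 5*v + 4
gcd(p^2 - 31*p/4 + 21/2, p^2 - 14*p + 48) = p - 6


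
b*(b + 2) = b^2 + 2*b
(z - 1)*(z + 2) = z^2 + z - 2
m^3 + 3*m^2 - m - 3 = (m - 1)*(m + 1)*(m + 3)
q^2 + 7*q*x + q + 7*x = (q + 1)*(q + 7*x)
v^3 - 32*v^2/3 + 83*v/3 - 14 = (v - 7)*(v - 3)*(v - 2/3)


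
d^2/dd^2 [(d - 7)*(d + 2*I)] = 2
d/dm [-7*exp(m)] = -7*exp(m)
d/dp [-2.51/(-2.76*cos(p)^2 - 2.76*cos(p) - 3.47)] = (13.8552*cos(p) + 6.9276)*sin(p)/(2.76*cos(p)^2 + 2.76*cos(p) + 3.47)^2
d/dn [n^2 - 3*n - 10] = 2*n - 3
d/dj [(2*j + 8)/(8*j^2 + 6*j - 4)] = (4*j^2 + 3*j - (j + 4)*(8*j + 3) - 2)/(4*j^2 + 3*j - 2)^2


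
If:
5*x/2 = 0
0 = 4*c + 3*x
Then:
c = 0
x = 0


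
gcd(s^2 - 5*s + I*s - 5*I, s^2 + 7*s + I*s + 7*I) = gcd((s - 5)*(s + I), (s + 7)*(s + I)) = s + I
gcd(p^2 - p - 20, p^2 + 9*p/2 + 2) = p + 4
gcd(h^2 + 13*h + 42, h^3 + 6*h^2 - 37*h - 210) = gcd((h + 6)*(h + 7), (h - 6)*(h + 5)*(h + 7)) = h + 7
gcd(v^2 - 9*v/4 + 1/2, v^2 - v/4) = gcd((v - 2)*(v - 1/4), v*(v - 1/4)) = v - 1/4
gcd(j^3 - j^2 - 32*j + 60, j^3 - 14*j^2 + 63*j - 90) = j - 5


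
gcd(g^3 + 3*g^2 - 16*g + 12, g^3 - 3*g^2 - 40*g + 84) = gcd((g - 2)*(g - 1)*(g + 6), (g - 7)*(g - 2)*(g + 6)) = g^2 + 4*g - 12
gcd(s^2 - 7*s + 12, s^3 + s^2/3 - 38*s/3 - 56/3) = s - 4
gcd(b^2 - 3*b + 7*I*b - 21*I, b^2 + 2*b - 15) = b - 3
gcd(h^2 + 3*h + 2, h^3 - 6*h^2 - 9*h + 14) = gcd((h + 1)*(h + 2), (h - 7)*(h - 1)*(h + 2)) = h + 2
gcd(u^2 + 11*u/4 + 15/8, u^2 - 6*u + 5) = 1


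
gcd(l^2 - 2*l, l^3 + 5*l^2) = l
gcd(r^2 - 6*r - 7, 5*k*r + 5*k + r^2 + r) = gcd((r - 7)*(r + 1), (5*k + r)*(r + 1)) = r + 1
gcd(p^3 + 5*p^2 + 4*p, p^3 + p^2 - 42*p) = p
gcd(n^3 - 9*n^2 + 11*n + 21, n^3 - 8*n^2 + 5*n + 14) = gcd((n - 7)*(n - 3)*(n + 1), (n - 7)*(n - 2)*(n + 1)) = n^2 - 6*n - 7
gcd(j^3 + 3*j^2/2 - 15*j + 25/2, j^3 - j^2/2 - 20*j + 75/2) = j^2 + 5*j/2 - 25/2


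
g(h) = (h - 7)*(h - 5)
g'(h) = 2*h - 12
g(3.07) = 7.58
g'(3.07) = -5.86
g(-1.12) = 49.69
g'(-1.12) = -14.24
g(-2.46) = 70.57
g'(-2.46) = -16.92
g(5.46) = -0.71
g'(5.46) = -1.08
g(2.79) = 9.30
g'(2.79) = -6.42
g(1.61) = 18.27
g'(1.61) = -8.78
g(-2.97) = 79.46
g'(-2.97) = -17.94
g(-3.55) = 90.20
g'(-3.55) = -19.10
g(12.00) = 35.00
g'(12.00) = 12.00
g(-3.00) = 80.00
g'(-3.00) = -18.00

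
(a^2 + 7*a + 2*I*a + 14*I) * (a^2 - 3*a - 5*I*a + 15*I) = a^4 + 4*a^3 - 3*I*a^3 - 11*a^2 - 12*I*a^2 + 40*a + 63*I*a - 210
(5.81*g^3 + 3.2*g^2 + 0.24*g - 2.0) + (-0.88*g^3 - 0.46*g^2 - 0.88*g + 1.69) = 4.93*g^3 + 2.74*g^2 - 0.64*g - 0.31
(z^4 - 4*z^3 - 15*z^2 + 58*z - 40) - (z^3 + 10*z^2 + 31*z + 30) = z^4 - 5*z^3 - 25*z^2 + 27*z - 70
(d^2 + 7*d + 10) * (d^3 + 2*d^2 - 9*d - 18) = d^5 + 9*d^4 + 15*d^3 - 61*d^2 - 216*d - 180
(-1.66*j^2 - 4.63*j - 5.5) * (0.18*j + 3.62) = -0.2988*j^3 - 6.8426*j^2 - 17.7506*j - 19.91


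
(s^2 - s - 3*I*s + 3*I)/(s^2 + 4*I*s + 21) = (s - 1)/(s + 7*I)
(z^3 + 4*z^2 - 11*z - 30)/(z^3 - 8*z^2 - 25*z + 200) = (z^2 - z - 6)/(z^2 - 13*z + 40)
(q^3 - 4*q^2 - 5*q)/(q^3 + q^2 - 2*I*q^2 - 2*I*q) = (q - 5)/(q - 2*I)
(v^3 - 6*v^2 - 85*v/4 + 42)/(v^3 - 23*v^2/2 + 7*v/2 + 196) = (v - 3/2)/(v - 7)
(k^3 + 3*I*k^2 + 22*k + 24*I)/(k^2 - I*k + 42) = (k^2 - 3*I*k + 4)/(k - 7*I)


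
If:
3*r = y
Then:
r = y/3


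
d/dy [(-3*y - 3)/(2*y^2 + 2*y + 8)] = 3*(-y^2 - y + (y + 1)*(2*y + 1) - 4)/(2*(y^2 + y + 4)^2)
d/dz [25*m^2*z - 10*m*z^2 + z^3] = 25*m^2 - 20*m*z + 3*z^2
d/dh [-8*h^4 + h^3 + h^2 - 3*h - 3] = -32*h^3 + 3*h^2 + 2*h - 3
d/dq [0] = 0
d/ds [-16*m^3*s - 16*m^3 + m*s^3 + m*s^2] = m*(-16*m^2 + 3*s^2 + 2*s)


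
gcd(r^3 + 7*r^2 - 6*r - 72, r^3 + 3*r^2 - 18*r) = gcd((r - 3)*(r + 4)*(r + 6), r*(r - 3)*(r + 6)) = r^2 + 3*r - 18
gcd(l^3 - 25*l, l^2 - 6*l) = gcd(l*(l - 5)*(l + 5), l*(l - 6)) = l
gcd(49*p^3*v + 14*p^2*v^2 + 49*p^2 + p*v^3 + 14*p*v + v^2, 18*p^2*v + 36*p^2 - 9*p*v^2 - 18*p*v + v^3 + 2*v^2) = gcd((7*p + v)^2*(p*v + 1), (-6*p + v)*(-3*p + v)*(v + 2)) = 1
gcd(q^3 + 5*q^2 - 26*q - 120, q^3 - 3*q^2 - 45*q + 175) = q - 5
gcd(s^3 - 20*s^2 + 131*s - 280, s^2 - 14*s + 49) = s - 7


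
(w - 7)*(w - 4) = w^2 - 11*w + 28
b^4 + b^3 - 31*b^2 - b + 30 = (b - 5)*(b - 1)*(b + 1)*(b + 6)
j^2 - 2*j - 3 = (j - 3)*(j + 1)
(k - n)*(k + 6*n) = k^2 + 5*k*n - 6*n^2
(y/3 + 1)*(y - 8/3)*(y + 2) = y^3/3 + 7*y^2/9 - 22*y/9 - 16/3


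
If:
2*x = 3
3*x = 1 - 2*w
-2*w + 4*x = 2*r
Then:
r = 19/4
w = -7/4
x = 3/2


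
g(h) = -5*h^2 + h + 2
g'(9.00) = -89.00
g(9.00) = -394.00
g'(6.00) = -59.00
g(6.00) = -172.00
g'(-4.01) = 41.10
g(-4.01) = -82.41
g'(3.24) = -31.40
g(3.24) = -47.25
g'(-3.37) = 34.70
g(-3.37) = -58.15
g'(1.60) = -15.00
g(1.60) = -9.20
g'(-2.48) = 25.80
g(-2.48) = -31.23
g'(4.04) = -39.40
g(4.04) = -75.57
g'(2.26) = -21.60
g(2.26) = -21.28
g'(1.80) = -17.00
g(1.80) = -12.40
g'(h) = 1 - 10*h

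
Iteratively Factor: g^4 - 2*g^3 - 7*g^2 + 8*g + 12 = (g - 3)*(g^3 + g^2 - 4*g - 4) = (g - 3)*(g + 1)*(g^2 - 4) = (g - 3)*(g - 2)*(g + 1)*(g + 2)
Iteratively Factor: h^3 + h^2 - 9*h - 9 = (h + 3)*(h^2 - 2*h - 3) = (h + 1)*(h + 3)*(h - 3)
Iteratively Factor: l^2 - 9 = (l + 3)*(l - 3)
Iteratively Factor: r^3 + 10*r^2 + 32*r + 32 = (r + 4)*(r^2 + 6*r + 8) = (r + 2)*(r + 4)*(r + 4)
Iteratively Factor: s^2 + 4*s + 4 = (s + 2)*(s + 2)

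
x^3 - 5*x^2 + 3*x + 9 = (x - 3)^2*(x + 1)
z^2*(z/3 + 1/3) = z^3/3 + z^2/3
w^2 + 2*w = w*(w + 2)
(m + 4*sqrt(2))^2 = m^2 + 8*sqrt(2)*m + 32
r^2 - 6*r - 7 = (r - 7)*(r + 1)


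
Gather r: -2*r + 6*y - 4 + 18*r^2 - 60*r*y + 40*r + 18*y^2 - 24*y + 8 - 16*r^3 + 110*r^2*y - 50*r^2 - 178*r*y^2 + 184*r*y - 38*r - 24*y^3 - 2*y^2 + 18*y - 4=-16*r^3 + r^2*(110*y - 32) + r*(-178*y^2 + 124*y) - 24*y^3 + 16*y^2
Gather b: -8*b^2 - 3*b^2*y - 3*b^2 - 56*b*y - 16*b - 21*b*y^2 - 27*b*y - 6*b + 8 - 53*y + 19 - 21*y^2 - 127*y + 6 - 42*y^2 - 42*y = b^2*(-3*y - 11) + b*(-21*y^2 - 83*y - 22) - 63*y^2 - 222*y + 33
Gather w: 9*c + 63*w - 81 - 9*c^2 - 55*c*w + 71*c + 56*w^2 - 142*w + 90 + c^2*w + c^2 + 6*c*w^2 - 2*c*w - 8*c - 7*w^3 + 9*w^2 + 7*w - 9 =-8*c^2 + 72*c - 7*w^3 + w^2*(6*c + 65) + w*(c^2 - 57*c - 72)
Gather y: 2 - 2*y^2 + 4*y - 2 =-2*y^2 + 4*y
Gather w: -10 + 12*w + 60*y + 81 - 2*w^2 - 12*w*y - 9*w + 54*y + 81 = -2*w^2 + w*(3 - 12*y) + 114*y + 152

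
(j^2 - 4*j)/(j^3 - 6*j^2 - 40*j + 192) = j/(j^2 - 2*j - 48)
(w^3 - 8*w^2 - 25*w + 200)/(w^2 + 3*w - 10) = (w^2 - 13*w + 40)/(w - 2)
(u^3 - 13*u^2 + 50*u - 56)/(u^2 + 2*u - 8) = (u^2 - 11*u + 28)/(u + 4)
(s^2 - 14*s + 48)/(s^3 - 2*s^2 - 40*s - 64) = (s - 6)/(s^2 + 6*s + 8)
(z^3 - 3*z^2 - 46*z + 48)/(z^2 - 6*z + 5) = (z^2 - 2*z - 48)/(z - 5)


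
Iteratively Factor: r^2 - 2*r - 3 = (r + 1)*(r - 3)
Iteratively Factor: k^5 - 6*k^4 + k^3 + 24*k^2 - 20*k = (k - 5)*(k^4 - k^3 - 4*k^2 + 4*k) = (k - 5)*(k - 1)*(k^3 - 4*k) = k*(k - 5)*(k - 1)*(k^2 - 4) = k*(k - 5)*(k - 2)*(k - 1)*(k + 2)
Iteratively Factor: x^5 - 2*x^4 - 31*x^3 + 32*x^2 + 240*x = (x + 4)*(x^4 - 6*x^3 - 7*x^2 + 60*x) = (x - 5)*(x + 4)*(x^3 - x^2 - 12*x) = x*(x - 5)*(x + 4)*(x^2 - x - 12) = x*(x - 5)*(x - 4)*(x + 4)*(x + 3)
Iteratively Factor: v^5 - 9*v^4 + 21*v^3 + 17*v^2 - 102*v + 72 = (v - 3)*(v^4 - 6*v^3 + 3*v^2 + 26*v - 24) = (v - 3)*(v - 1)*(v^3 - 5*v^2 - 2*v + 24) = (v - 3)*(v - 1)*(v + 2)*(v^2 - 7*v + 12) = (v - 3)^2*(v - 1)*(v + 2)*(v - 4)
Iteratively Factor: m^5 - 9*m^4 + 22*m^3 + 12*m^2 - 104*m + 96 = (m + 2)*(m^4 - 11*m^3 + 44*m^2 - 76*m + 48) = (m - 2)*(m + 2)*(m^3 - 9*m^2 + 26*m - 24) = (m - 2)^2*(m + 2)*(m^2 - 7*m + 12) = (m - 4)*(m - 2)^2*(m + 2)*(m - 3)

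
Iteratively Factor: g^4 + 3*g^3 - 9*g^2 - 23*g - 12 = (g + 1)*(g^3 + 2*g^2 - 11*g - 12) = (g + 1)*(g + 4)*(g^2 - 2*g - 3) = (g + 1)^2*(g + 4)*(g - 3)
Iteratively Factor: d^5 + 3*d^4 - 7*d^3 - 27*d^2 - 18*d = (d)*(d^4 + 3*d^3 - 7*d^2 - 27*d - 18) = d*(d + 2)*(d^3 + d^2 - 9*d - 9) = d*(d + 1)*(d + 2)*(d^2 - 9) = d*(d - 3)*(d + 1)*(d + 2)*(d + 3)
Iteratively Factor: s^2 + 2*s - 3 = (s - 1)*(s + 3)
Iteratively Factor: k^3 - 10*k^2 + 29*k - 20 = (k - 1)*(k^2 - 9*k + 20) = (k - 4)*(k - 1)*(k - 5)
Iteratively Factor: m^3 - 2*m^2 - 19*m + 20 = (m + 4)*(m^2 - 6*m + 5) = (m - 1)*(m + 4)*(m - 5)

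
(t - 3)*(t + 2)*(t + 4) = t^3 + 3*t^2 - 10*t - 24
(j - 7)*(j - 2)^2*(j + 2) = j^4 - 9*j^3 + 10*j^2 + 36*j - 56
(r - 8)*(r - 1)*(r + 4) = r^3 - 5*r^2 - 28*r + 32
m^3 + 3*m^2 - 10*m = m*(m - 2)*(m + 5)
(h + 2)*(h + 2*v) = h^2 + 2*h*v + 2*h + 4*v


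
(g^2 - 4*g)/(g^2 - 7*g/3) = 3*(g - 4)/(3*g - 7)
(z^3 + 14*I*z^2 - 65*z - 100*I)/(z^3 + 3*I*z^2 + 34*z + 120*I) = (z + 5*I)/(z - 6*I)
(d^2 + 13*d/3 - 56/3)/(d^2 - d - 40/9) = 3*(d + 7)/(3*d + 5)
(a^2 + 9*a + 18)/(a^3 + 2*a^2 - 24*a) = (a + 3)/(a*(a - 4))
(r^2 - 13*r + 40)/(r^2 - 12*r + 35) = (r - 8)/(r - 7)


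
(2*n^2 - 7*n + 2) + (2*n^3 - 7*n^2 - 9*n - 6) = 2*n^3 - 5*n^2 - 16*n - 4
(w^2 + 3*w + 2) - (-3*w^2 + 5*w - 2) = 4*w^2 - 2*w + 4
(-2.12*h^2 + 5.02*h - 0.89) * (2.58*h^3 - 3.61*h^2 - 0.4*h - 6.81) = -5.4696*h^5 + 20.6048*h^4 - 19.5704*h^3 + 15.6421*h^2 - 33.8302*h + 6.0609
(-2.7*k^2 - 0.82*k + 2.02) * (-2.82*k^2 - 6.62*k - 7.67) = 7.614*k^4 + 20.1864*k^3 + 20.441*k^2 - 7.083*k - 15.4934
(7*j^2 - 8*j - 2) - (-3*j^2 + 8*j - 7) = 10*j^2 - 16*j + 5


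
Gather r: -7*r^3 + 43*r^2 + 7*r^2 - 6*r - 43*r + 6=-7*r^3 + 50*r^2 - 49*r + 6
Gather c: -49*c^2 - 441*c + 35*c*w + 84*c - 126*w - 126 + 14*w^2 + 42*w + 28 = -49*c^2 + c*(35*w - 357) + 14*w^2 - 84*w - 98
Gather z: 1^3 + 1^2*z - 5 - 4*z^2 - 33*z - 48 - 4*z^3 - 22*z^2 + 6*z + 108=-4*z^3 - 26*z^2 - 26*z + 56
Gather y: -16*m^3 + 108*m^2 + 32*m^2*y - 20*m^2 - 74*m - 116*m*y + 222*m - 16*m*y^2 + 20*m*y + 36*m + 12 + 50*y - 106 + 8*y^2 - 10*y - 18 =-16*m^3 + 88*m^2 + 184*m + y^2*(8 - 16*m) + y*(32*m^2 - 96*m + 40) - 112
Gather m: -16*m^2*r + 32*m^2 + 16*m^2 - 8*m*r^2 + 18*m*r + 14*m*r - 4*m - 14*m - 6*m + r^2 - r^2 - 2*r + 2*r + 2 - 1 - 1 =m^2*(48 - 16*r) + m*(-8*r^2 + 32*r - 24)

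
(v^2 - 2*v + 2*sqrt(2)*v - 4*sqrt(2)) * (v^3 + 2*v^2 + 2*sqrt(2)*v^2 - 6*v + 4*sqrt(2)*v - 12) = v^5 + 4*sqrt(2)*v^4 - 2*v^3 - 28*sqrt(2)*v^2 - 8*v + 48*sqrt(2)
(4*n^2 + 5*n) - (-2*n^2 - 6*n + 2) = 6*n^2 + 11*n - 2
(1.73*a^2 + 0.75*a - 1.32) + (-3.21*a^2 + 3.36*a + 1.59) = -1.48*a^2 + 4.11*a + 0.27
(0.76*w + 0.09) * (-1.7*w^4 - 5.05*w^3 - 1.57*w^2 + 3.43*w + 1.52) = -1.292*w^5 - 3.991*w^4 - 1.6477*w^3 + 2.4655*w^2 + 1.4639*w + 0.1368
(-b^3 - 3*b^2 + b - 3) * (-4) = 4*b^3 + 12*b^2 - 4*b + 12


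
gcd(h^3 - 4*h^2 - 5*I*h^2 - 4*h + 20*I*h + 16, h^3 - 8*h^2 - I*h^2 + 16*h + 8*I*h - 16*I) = h^2 + h*(-4 - I) + 4*I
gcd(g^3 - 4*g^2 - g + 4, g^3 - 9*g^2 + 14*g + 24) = g^2 - 3*g - 4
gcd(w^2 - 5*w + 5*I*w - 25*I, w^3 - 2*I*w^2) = 1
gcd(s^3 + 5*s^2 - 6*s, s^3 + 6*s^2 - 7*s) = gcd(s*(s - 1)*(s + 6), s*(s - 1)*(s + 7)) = s^2 - s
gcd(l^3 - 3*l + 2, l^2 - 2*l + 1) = l^2 - 2*l + 1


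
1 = 1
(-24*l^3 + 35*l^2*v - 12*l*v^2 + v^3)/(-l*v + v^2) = 24*l^2/v - 11*l + v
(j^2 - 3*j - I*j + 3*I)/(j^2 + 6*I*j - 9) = (j^2 - 3*j - I*j + 3*I)/(j^2 + 6*I*j - 9)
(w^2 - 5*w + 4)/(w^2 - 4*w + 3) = (w - 4)/(w - 3)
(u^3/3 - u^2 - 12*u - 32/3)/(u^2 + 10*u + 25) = (u^3 - 3*u^2 - 36*u - 32)/(3*(u^2 + 10*u + 25))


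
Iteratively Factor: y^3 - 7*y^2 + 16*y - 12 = (y - 3)*(y^2 - 4*y + 4) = (y - 3)*(y - 2)*(y - 2)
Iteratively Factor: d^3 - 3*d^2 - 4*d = (d)*(d^2 - 3*d - 4) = d*(d + 1)*(d - 4)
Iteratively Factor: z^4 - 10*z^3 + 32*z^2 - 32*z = (z)*(z^3 - 10*z^2 + 32*z - 32) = z*(z - 4)*(z^2 - 6*z + 8) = z*(z - 4)*(z - 2)*(z - 4)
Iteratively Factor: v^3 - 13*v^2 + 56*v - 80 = (v - 5)*(v^2 - 8*v + 16) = (v - 5)*(v - 4)*(v - 4)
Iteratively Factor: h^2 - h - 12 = (h + 3)*(h - 4)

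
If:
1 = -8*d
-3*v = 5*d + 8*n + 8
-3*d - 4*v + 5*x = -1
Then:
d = -1/8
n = -15*x/32 - 269/256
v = 5*x/4 + 11/32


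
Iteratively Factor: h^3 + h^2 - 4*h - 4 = (h + 1)*(h^2 - 4) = (h - 2)*(h + 1)*(h + 2)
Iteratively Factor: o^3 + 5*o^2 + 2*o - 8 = (o + 2)*(o^2 + 3*o - 4) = (o + 2)*(o + 4)*(o - 1)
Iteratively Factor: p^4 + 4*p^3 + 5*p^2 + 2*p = (p + 1)*(p^3 + 3*p^2 + 2*p) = (p + 1)^2*(p^2 + 2*p) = p*(p + 1)^2*(p + 2)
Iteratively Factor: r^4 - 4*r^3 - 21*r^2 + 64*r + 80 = (r - 4)*(r^3 - 21*r - 20) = (r - 4)*(r + 4)*(r^2 - 4*r - 5) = (r - 4)*(r + 1)*(r + 4)*(r - 5)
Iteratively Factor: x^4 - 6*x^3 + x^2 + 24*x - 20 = (x + 2)*(x^3 - 8*x^2 + 17*x - 10) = (x - 1)*(x + 2)*(x^2 - 7*x + 10) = (x - 2)*(x - 1)*(x + 2)*(x - 5)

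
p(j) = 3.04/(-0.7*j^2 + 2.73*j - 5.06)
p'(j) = 3.04*(1.4*j - 2.73)/(-0.7*j^2 + 2.73*j - 5.06)^2 = (4.256*j - 8.2992)/(0.7*j^2 - 2.73*j + 5.06)^2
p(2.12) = -1.26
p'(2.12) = 0.12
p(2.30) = -1.22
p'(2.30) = 0.24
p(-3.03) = -0.15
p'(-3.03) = -0.05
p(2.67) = -1.10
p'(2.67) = 0.40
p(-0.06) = -0.58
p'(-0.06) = -0.31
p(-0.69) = -0.42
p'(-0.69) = -0.21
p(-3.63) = -0.13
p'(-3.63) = -0.04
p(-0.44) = -0.48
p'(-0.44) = -0.25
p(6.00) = -0.22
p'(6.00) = 0.09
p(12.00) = -0.04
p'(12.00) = 0.01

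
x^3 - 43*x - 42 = (x - 7)*(x + 1)*(x + 6)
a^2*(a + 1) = a^3 + a^2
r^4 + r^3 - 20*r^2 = r^2*(r - 4)*(r + 5)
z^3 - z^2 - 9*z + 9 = (z - 3)*(z - 1)*(z + 3)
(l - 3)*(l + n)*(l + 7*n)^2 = l^4 + 15*l^3*n - 3*l^3 + 63*l^2*n^2 - 45*l^2*n + 49*l*n^3 - 189*l*n^2 - 147*n^3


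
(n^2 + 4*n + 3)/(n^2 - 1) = (n + 3)/(n - 1)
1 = 1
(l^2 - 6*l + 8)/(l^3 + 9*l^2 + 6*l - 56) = (l - 4)/(l^2 + 11*l + 28)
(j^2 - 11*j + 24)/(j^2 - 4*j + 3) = (j - 8)/(j - 1)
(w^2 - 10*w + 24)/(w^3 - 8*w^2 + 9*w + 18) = (w - 4)/(w^2 - 2*w - 3)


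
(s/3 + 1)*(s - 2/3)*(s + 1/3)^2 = s^4/3 + s^3 - s^2/9 - 29*s/81 - 2/27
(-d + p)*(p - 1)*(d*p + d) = -d^2*p^2 + d^2 + d*p^3 - d*p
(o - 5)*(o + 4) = o^2 - o - 20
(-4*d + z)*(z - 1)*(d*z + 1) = -4*d^2*z^2 + 4*d^2*z + d*z^3 - d*z^2 - 4*d*z + 4*d + z^2 - z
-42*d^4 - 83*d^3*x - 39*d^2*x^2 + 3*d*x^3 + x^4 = (-6*d + x)*(d + x)^2*(7*d + x)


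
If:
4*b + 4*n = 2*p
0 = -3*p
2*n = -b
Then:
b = 0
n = 0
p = 0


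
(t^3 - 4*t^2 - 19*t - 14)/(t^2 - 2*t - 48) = (-t^3 + 4*t^2 + 19*t + 14)/(-t^2 + 2*t + 48)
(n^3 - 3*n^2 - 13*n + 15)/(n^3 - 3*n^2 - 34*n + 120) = (n^2 + 2*n - 3)/(n^2 + 2*n - 24)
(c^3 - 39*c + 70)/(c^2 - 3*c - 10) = (c^2 + 5*c - 14)/(c + 2)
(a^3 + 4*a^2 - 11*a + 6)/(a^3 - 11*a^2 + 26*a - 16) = (a^2 + 5*a - 6)/(a^2 - 10*a + 16)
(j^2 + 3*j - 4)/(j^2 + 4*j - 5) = (j + 4)/(j + 5)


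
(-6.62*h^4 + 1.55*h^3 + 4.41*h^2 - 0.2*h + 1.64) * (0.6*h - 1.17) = -3.972*h^5 + 8.6754*h^4 + 0.8325*h^3 - 5.2797*h^2 + 1.218*h - 1.9188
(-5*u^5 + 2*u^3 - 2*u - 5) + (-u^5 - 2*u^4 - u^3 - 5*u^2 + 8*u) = -6*u^5 - 2*u^4 + u^3 - 5*u^2 + 6*u - 5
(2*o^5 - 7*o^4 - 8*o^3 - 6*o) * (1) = 2*o^5 - 7*o^4 - 8*o^3 - 6*o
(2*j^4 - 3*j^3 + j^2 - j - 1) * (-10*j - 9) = -20*j^5 + 12*j^4 + 17*j^3 + j^2 + 19*j + 9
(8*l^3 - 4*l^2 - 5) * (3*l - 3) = 24*l^4 - 36*l^3 + 12*l^2 - 15*l + 15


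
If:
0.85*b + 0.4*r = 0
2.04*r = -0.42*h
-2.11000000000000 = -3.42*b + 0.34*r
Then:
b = 0.51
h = 5.26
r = -1.08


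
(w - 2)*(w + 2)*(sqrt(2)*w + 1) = sqrt(2)*w^3 + w^2 - 4*sqrt(2)*w - 4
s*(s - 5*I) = s^2 - 5*I*s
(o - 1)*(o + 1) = o^2 - 1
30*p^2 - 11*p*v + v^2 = (-6*p + v)*(-5*p + v)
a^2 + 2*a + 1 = (a + 1)^2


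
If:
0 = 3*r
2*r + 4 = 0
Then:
No Solution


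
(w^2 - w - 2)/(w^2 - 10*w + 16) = (w + 1)/(w - 8)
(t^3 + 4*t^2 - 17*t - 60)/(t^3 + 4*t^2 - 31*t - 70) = (t^3 + 4*t^2 - 17*t - 60)/(t^3 + 4*t^2 - 31*t - 70)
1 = 1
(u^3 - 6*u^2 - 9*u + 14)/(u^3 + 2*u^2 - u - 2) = (u - 7)/(u + 1)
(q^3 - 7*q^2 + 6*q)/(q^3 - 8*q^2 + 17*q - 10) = q*(q - 6)/(q^2 - 7*q + 10)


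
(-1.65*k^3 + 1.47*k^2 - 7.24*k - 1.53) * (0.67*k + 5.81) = -1.1055*k^4 - 8.6016*k^3 + 3.6899*k^2 - 43.0895*k - 8.8893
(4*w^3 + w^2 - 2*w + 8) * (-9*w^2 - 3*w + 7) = -36*w^5 - 21*w^4 + 43*w^3 - 59*w^2 - 38*w + 56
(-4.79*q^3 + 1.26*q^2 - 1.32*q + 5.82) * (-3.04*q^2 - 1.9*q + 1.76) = 14.5616*q^5 + 5.2706*q^4 - 6.8116*q^3 - 12.9672*q^2 - 13.3812*q + 10.2432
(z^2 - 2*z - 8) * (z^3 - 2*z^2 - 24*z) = z^5 - 4*z^4 - 28*z^3 + 64*z^2 + 192*z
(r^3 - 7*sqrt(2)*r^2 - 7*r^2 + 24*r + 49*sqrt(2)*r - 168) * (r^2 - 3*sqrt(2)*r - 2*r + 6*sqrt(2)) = r^5 - 10*sqrt(2)*r^4 - 9*r^4 + 80*r^3 + 90*sqrt(2)*r^3 - 594*r^2 - 212*sqrt(2)*r^2 + 648*sqrt(2)*r + 924*r - 1008*sqrt(2)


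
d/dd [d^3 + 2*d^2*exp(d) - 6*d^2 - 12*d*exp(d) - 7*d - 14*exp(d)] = 2*d^2*exp(d) + 3*d^2 - 8*d*exp(d) - 12*d - 26*exp(d) - 7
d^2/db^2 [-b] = 0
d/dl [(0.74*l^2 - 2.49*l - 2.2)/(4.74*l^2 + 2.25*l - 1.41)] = (13.4676*l^2 + 18.7692*l + 8.4609)/(22.4676*l^4 + 21.33*l^3 - 8.3043*l^2 - 6.345*l + 1.9881)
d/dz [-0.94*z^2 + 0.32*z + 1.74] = 0.32 - 1.88*z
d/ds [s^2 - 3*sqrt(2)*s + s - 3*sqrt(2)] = 2*s - 3*sqrt(2) + 1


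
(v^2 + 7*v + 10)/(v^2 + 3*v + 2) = (v + 5)/(v + 1)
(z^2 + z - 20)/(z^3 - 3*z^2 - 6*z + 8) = (z + 5)/(z^2 + z - 2)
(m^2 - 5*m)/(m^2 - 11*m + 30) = m/(m - 6)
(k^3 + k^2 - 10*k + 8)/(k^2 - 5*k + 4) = (k^2 + 2*k - 8)/(k - 4)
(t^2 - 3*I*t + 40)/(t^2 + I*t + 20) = (t - 8*I)/(t - 4*I)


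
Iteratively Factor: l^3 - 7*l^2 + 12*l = (l - 4)*(l^2 - 3*l) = (l - 4)*(l - 3)*(l)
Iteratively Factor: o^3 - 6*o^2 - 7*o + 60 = (o - 5)*(o^2 - o - 12) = (o - 5)*(o - 4)*(o + 3)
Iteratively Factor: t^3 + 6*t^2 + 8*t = (t + 4)*(t^2 + 2*t) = t*(t + 4)*(t + 2)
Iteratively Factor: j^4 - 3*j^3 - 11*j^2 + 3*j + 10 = (j + 2)*(j^3 - 5*j^2 - j + 5) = (j + 1)*(j + 2)*(j^2 - 6*j + 5) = (j - 1)*(j + 1)*(j + 2)*(j - 5)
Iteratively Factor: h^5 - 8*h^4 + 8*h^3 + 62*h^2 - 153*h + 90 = (h - 3)*(h^4 - 5*h^3 - 7*h^2 + 41*h - 30) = (h - 3)*(h - 1)*(h^3 - 4*h^2 - 11*h + 30) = (h - 3)*(h - 1)*(h + 3)*(h^2 - 7*h + 10) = (h - 5)*(h - 3)*(h - 1)*(h + 3)*(h - 2)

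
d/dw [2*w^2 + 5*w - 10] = 4*w + 5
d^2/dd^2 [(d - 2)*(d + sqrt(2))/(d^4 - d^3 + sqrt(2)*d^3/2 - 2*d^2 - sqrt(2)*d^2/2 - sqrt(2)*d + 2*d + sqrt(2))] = 4*(6*d^8 - 30*d^7 + 15*sqrt(2)*d^7 - 73*sqrt(2)*d^6 + 55*d^6 - 96*d^5 + 87*sqrt(2)*d^5 - 9*sqrt(2)*d^4 + 114*d^4 - 30*d^3 + 3*sqrt(2)*d^3 - 42*sqrt(2)*d^2 + 6*d^2 - 36*d + 30*sqrt(2)*d - 16*sqrt(2) + 4)/(4*d^12 - 12*d^11 + 6*sqrt(2)*d^11 - 18*sqrt(2)*d^10 - 6*d^10 - 17*sqrt(2)*d^9 + 50*d^9 - 42*d^8 + 99*sqrt(2)*d^8 - 39*sqrt(2)*d^7 - 18*d^7 - 163*sqrt(2)*d^6 + 76*d^6 - 132*d^5 + 162*sqrt(2)*d^5 + 42*sqrt(2)*d^4 + 72*d^4 - 116*sqrt(2)*d^3 + 104*d^3 - 144*d^2 + 60*sqrt(2)*d^2 - 24*sqrt(2)*d + 48*d + 8*sqrt(2))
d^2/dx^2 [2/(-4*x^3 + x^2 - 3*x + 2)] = 4*((12*x - 1)*(4*x^3 - x^2 + 3*x - 2) - (12*x^2 - 2*x + 3)^2)/(4*x^3 - x^2 + 3*x - 2)^3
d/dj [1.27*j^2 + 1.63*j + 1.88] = 2.54*j + 1.63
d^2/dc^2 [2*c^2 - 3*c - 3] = 4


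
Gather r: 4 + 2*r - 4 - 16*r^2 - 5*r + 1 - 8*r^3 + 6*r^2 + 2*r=-8*r^3 - 10*r^2 - r + 1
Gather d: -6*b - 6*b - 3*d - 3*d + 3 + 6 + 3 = -12*b - 6*d + 12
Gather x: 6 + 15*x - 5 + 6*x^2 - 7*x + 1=6*x^2 + 8*x + 2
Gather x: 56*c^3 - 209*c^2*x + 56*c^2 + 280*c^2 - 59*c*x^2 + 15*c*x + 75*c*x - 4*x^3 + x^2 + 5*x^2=56*c^3 + 336*c^2 - 4*x^3 + x^2*(6 - 59*c) + x*(-209*c^2 + 90*c)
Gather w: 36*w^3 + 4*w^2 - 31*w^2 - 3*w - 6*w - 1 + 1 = 36*w^3 - 27*w^2 - 9*w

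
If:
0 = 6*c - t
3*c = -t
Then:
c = 0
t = 0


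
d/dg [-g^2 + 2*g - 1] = 2 - 2*g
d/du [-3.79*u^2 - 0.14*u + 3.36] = -7.58*u - 0.14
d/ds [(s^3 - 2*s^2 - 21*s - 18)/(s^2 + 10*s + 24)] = (s^4 + 20*s^3 + 73*s^2 - 60*s - 324)/(s^4 + 20*s^3 + 148*s^2 + 480*s + 576)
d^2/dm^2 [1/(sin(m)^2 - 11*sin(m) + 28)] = (-4*sin(m)^4 + 33*sin(m)^3 - 3*sin(m)^2 - 374*sin(m) + 186)/(sin(m)^2 - 11*sin(m) + 28)^3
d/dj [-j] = -1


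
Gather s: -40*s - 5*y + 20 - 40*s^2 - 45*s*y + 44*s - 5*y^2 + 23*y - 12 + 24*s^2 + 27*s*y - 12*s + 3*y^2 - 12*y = -16*s^2 + s*(-18*y - 8) - 2*y^2 + 6*y + 8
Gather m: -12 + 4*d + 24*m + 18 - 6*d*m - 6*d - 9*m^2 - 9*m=-2*d - 9*m^2 + m*(15 - 6*d) + 6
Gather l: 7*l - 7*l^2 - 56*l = -7*l^2 - 49*l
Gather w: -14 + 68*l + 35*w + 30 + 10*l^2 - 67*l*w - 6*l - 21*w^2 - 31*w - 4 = 10*l^2 + 62*l - 21*w^2 + w*(4 - 67*l) + 12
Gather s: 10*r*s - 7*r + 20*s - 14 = -7*r + s*(10*r + 20) - 14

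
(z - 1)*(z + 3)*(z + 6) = z^3 + 8*z^2 + 9*z - 18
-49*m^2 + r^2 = (-7*m + r)*(7*m + r)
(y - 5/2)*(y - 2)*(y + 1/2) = y^3 - 4*y^2 + 11*y/4 + 5/2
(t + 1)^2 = t^2 + 2*t + 1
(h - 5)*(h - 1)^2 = h^3 - 7*h^2 + 11*h - 5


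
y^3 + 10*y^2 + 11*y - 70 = (y - 2)*(y + 5)*(y + 7)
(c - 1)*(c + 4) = c^2 + 3*c - 4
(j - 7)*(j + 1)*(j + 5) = j^3 - j^2 - 37*j - 35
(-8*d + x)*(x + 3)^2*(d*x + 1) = -8*d^2*x^3 - 48*d^2*x^2 - 72*d^2*x + d*x^4 + 6*d*x^3 + d*x^2 - 48*d*x - 72*d + x^3 + 6*x^2 + 9*x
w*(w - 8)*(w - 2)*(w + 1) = w^4 - 9*w^3 + 6*w^2 + 16*w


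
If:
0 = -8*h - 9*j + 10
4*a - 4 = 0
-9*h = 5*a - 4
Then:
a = 1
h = -1/9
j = 98/81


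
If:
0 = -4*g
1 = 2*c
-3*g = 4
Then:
No Solution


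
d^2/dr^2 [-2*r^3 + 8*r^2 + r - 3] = 16 - 12*r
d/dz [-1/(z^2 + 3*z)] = (2*z + 3)/(z^2*(z + 3)^2)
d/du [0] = 0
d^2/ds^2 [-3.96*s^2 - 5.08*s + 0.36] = -7.92000000000000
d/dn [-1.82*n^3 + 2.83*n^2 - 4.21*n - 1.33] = -5.46*n^2 + 5.66*n - 4.21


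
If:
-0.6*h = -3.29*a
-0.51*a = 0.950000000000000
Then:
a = -1.86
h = -10.21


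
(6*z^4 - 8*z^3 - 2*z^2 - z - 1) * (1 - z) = -6*z^5 + 14*z^4 - 6*z^3 - z^2 - 1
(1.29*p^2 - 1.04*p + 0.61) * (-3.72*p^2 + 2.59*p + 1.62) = -4.7988*p^4 + 7.2099*p^3 - 2.873*p^2 - 0.1049*p + 0.9882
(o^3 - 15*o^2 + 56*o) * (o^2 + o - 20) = o^5 - 14*o^4 + 21*o^3 + 356*o^2 - 1120*o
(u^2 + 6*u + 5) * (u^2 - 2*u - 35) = u^4 + 4*u^3 - 42*u^2 - 220*u - 175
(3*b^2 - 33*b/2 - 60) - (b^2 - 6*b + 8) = 2*b^2 - 21*b/2 - 68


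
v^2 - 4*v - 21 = (v - 7)*(v + 3)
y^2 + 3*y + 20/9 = (y + 4/3)*(y + 5/3)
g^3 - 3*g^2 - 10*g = g*(g - 5)*(g + 2)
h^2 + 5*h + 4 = (h + 1)*(h + 4)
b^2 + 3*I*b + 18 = (b - 3*I)*(b + 6*I)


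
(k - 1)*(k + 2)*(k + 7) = k^3 + 8*k^2 + 5*k - 14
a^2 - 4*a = a*(a - 4)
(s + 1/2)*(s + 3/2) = s^2 + 2*s + 3/4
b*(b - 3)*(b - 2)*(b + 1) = b^4 - 4*b^3 + b^2 + 6*b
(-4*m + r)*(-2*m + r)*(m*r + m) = 8*m^3*r + 8*m^3 - 6*m^2*r^2 - 6*m^2*r + m*r^3 + m*r^2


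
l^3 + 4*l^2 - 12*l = l*(l - 2)*(l + 6)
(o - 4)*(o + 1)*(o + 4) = o^3 + o^2 - 16*o - 16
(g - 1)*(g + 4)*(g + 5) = g^3 + 8*g^2 + 11*g - 20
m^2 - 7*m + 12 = (m - 4)*(m - 3)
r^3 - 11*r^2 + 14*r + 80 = (r - 8)*(r - 5)*(r + 2)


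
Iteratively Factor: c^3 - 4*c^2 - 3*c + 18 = (c + 2)*(c^2 - 6*c + 9) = (c - 3)*(c + 2)*(c - 3)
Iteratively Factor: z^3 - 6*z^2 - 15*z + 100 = (z - 5)*(z^2 - z - 20) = (z - 5)^2*(z + 4)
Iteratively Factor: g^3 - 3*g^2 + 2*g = (g - 2)*(g^2 - g) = (g - 2)*(g - 1)*(g)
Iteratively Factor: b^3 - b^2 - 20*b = (b + 4)*(b^2 - 5*b) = (b - 5)*(b + 4)*(b)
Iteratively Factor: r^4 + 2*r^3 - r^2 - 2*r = (r + 2)*(r^3 - r) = (r - 1)*(r + 2)*(r^2 + r) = r*(r - 1)*(r + 2)*(r + 1)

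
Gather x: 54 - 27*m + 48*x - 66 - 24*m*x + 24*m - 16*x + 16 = -3*m + x*(32 - 24*m) + 4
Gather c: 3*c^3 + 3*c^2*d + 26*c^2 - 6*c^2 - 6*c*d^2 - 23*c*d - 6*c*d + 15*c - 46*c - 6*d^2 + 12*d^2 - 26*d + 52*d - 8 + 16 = 3*c^3 + c^2*(3*d + 20) + c*(-6*d^2 - 29*d - 31) + 6*d^2 + 26*d + 8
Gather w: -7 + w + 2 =w - 5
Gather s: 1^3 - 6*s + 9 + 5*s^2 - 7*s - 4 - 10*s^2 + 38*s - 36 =-5*s^2 + 25*s - 30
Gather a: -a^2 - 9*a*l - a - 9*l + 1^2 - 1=-a^2 + a*(-9*l - 1) - 9*l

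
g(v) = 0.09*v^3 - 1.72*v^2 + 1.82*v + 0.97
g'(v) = 0.27*v^2 - 3.44*v + 1.82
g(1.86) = -1.02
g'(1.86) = -3.64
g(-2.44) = -15.02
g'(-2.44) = 11.82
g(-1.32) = -4.64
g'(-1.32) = 6.83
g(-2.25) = -12.86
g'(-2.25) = 10.93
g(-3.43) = -29.14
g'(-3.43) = 16.80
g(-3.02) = -22.69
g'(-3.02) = 14.67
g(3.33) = -8.72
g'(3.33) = -6.64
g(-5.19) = -67.39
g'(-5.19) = 26.95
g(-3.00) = -22.40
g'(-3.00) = 14.57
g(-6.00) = -91.31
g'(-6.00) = 32.18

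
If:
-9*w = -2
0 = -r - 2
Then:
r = -2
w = 2/9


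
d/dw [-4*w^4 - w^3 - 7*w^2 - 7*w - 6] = -16*w^3 - 3*w^2 - 14*w - 7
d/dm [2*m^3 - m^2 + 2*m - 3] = 6*m^2 - 2*m + 2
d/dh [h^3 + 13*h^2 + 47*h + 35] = 3*h^2 + 26*h + 47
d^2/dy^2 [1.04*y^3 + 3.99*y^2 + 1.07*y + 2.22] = 6.24*y + 7.98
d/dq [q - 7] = 1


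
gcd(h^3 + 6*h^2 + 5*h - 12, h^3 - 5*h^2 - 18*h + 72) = h + 4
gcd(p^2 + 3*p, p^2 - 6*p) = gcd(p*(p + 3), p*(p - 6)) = p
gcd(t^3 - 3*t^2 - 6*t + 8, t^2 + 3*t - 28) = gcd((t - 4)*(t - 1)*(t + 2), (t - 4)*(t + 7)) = t - 4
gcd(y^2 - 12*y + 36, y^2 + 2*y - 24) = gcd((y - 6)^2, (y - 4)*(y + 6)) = 1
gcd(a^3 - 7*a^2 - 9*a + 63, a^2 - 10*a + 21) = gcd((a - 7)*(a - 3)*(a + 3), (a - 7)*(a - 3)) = a^2 - 10*a + 21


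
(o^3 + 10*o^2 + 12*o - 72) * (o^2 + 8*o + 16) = o^5 + 18*o^4 + 108*o^3 + 184*o^2 - 384*o - 1152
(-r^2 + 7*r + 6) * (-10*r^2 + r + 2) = 10*r^4 - 71*r^3 - 55*r^2 + 20*r + 12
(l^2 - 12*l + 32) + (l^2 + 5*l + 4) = 2*l^2 - 7*l + 36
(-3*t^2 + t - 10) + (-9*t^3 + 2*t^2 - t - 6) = -9*t^3 - t^2 - 16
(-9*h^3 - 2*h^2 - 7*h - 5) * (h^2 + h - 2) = -9*h^5 - 11*h^4 + 9*h^3 - 8*h^2 + 9*h + 10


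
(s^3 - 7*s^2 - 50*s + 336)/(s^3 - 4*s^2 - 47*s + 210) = (s - 8)/(s - 5)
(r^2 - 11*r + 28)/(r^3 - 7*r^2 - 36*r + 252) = (r - 4)/(r^2 - 36)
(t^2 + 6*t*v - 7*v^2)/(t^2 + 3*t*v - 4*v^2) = (t + 7*v)/(t + 4*v)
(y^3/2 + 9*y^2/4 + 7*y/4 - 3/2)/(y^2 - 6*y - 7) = (-2*y^3 - 9*y^2 - 7*y + 6)/(4*(-y^2 + 6*y + 7))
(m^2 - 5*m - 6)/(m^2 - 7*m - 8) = (m - 6)/(m - 8)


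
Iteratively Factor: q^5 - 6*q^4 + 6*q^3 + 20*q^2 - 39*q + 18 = (q - 1)*(q^4 - 5*q^3 + q^2 + 21*q - 18) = (q - 3)*(q - 1)*(q^3 - 2*q^2 - 5*q + 6) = (q - 3)*(q - 1)*(q + 2)*(q^2 - 4*q + 3) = (q - 3)^2*(q - 1)*(q + 2)*(q - 1)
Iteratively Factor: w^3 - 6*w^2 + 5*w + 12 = (w - 3)*(w^2 - 3*w - 4) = (w - 3)*(w + 1)*(w - 4)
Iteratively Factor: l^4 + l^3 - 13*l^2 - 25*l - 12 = (l - 4)*(l^3 + 5*l^2 + 7*l + 3) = (l - 4)*(l + 1)*(l^2 + 4*l + 3) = (l - 4)*(l + 1)*(l + 3)*(l + 1)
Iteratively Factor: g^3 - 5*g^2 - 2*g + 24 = (g - 4)*(g^2 - g - 6) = (g - 4)*(g - 3)*(g + 2)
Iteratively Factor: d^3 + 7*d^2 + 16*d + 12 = (d + 2)*(d^2 + 5*d + 6) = (d + 2)*(d + 3)*(d + 2)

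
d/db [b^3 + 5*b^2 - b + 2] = 3*b^2 + 10*b - 1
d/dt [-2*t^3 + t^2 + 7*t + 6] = -6*t^2 + 2*t + 7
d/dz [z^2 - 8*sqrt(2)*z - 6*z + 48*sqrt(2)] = 2*z - 8*sqrt(2) - 6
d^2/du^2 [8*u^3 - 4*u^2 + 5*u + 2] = 48*u - 8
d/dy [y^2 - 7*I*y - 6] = 2*y - 7*I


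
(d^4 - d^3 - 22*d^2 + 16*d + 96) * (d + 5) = d^5 + 4*d^4 - 27*d^3 - 94*d^2 + 176*d + 480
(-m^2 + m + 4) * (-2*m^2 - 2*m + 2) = 2*m^4 - 12*m^2 - 6*m + 8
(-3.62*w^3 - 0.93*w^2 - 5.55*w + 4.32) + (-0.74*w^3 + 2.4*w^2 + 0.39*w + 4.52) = -4.36*w^3 + 1.47*w^2 - 5.16*w + 8.84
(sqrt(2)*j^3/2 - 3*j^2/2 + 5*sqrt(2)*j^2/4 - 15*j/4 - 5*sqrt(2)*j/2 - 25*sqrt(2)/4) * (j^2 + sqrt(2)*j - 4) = sqrt(2)*j^5/2 - j^4/2 + 5*sqrt(2)*j^4/4 - 6*sqrt(2)*j^3 - 5*j^3/4 - 15*sqrt(2)*j^2 + j^2 + 5*j/2 + 10*sqrt(2)*j + 25*sqrt(2)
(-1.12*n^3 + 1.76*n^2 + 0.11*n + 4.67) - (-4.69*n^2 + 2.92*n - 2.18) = -1.12*n^3 + 6.45*n^2 - 2.81*n + 6.85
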